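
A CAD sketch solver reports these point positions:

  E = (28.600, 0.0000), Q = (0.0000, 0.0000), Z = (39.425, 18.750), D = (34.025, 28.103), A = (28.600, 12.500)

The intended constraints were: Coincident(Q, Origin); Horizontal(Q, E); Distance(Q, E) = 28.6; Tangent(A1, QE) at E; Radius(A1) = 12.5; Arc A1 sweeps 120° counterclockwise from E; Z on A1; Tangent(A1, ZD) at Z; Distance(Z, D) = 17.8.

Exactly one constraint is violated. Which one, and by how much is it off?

Distance(Z, D) = 17.8 — off by 7.00.

Q = (0.00, 0.00) ✓; Q.y = 0.00, E.y = 0.00 ✓; |QE| = 28.60 ✓; ∠(AE, EQ) = 90.00° ✓; |AE| = 12.50 ✓; bearing(A→Z) − bearing(A→E) = 120.0° ✓; |AZ| = 12.50 ✓; ∠(AZ, ZD) = 90.00° ✓; |ZD| = 10.80 ✗.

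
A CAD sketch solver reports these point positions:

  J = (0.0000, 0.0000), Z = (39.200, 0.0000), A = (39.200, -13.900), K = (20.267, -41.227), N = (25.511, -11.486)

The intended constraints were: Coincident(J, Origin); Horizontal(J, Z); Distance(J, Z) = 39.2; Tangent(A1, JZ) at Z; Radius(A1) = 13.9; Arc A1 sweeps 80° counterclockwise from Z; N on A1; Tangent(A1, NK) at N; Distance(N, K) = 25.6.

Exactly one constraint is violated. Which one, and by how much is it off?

Distance(N, K) = 25.6 — off by 4.60.

J = (0.00, 0.00) ✓; J.y = 0.00, Z.y = 0.00 ✓; |JZ| = 39.20 ✓; ∠(AZ, ZJ) = 90.00° ✓; |AZ| = 13.90 ✓; bearing(A→N) − bearing(A→Z) = 80.00° ✓; |AN| = 13.90 ✓; ∠(AN, NK) = 90.00° ✓; |NK| = 30.20 ✗.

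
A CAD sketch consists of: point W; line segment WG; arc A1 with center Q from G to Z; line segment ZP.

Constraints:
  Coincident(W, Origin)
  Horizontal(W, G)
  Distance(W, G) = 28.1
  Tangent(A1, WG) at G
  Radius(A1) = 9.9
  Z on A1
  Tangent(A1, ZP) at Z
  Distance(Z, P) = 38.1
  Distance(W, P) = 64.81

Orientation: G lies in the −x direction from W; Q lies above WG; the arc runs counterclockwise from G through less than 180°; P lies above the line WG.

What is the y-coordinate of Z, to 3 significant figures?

16.8

Checks: |QZ| = 9.900 ✓; ∠(QZ, ZP) = 90.00° ✓; |ZP| = 38.10 ✓; |WP| = 64.81 ✓.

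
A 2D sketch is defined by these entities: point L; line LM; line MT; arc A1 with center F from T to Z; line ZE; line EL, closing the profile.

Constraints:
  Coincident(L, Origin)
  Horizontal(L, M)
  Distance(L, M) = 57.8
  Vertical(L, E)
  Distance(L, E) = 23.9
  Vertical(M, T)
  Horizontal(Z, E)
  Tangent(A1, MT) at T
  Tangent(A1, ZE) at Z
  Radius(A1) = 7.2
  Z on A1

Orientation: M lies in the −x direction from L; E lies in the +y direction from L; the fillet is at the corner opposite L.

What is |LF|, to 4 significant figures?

53.28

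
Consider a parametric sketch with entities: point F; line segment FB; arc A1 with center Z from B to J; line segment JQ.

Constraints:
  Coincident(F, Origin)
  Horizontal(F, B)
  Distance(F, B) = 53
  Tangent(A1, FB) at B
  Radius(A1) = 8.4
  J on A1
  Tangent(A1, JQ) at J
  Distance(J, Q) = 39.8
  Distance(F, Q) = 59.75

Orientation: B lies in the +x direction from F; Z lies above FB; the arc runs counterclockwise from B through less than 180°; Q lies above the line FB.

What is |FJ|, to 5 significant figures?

61.395

Checks: |ZJ| = 8.400 ✓; ∠(ZJ, JQ) = 90.00° ✓; |JQ| = 39.80 ✓; |FQ| = 59.75 ✓.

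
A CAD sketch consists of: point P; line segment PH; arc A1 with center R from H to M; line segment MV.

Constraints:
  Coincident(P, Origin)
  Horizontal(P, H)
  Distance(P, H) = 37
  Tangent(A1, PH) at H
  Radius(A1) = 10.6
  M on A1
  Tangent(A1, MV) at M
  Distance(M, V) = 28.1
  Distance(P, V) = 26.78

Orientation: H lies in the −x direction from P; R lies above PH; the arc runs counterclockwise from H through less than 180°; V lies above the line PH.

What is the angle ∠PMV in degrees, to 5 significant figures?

55.604°

P is at the origin; P and H share the same y with |PH| = 37.0 and H on the −x side, so H = (-37.000, 0.0000). The tangent condition forces RH to be normal to PH, so R = H + (0, 10.6) = (-37.000, 10.600). Since RM ⟂ MV (tangency), |RV| = √(10.6² + 28.1²) = 30.033 regardless of where M sits on A1. So V lies on both circle(P, 26.78) and circle(R, 30.033); the above-PH intersection is V = (-10.458, 24.654). M is the foot of the tangent from V: M = (-29.053, 3.5857).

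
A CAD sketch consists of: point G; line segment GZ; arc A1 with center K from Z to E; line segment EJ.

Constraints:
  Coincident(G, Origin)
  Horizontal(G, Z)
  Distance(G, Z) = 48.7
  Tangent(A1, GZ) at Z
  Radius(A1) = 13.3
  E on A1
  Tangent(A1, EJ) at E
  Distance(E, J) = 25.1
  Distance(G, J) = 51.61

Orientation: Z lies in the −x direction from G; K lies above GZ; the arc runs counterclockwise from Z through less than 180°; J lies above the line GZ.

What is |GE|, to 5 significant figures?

37.713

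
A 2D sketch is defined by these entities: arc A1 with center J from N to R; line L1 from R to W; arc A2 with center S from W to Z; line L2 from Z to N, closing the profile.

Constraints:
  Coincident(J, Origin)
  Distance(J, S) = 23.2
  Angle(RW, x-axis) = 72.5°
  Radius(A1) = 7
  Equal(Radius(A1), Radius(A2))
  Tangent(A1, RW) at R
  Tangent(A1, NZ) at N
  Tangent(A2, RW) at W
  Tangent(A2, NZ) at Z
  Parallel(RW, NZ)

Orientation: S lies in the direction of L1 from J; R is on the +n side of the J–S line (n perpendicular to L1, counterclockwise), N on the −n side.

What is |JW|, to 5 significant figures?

24.233

The slot axis is L1's direction at 72.5°, so u = (cos 72.5°, sin 72.5°) = (0.30071, 0.95372) and n = (−sin 72.5°, cos 72.5°) = (-0.95372, 0.30071). J is at the origin and S lies 23.2 along u from J, so S = 23.2·u = (6.9764, 22.126). Tangency of A1 to both parallel lines with radius 7.0 puts R and N at J ± 7.0·n: R = (-6.6760, 2.1049), N = (6.6760, -2.1049). Equal radii place W and Z the same way about S: W = S + 7.0·n = (0.30036, 24.231), Z = S − 7.0·n = (13.652, 20.021). Then |JW| = |W − J| = 24.233.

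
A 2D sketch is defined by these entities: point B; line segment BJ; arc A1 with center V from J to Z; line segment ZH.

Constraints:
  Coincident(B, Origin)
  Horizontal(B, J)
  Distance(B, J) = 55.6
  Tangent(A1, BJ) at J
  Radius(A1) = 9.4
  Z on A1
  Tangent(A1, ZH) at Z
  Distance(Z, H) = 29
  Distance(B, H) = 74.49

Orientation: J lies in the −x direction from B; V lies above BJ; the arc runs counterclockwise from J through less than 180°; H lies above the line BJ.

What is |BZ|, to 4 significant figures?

49.89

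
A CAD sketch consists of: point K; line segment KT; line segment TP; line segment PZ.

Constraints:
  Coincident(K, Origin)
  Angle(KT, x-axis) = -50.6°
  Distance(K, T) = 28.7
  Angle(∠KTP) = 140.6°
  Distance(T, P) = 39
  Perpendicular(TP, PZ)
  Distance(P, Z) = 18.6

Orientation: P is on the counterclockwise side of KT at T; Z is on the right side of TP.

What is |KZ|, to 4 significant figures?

71.40

K is at the origin; KT runs at -50.6° with length 28.7, so T = 28.7·(cos -50.6°, sin -50.6°) = (18.22, -22.18). ∠KTP = 140.6°, so TP runs at -50.6° + (180° − 140.6°) = -11.20° from the x-axis; with |TP| = 39.0, P = T + 39.0·(cos -11.20°, sin -11.20°) = (56.47, -29.75). The perpendicularity gives PZ at right angles to TP; with |PZ| = 18.6 on the right of TP, Z = P + 18.6·(-0.1942, -0.9810) = (52.86, -48.00). Then |KZ| = |Z − K| = 71.40.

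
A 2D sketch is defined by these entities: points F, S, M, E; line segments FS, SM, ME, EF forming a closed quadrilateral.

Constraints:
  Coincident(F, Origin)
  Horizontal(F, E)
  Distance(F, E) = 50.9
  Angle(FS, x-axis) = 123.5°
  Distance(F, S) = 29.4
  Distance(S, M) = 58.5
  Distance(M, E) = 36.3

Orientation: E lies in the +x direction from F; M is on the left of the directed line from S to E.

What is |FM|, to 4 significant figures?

54.16

Checks: |SM| = 58.50 ✓; |ME| = 36.30 ✓.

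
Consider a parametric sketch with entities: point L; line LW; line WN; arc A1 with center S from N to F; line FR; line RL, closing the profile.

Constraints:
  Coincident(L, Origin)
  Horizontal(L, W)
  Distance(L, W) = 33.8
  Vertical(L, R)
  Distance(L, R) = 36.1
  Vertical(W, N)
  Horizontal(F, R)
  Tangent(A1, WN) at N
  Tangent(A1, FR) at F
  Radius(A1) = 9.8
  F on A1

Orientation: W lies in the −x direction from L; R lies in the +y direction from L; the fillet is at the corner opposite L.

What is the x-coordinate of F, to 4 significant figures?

-24.00

The virtual corner opposite L is at (-33.80, 36.10). Since A1 is tangent to WN there, SN ⟂ WN and A1 meets FR tangentially, so SF is at right angles to FR, with radius 9.8, so the center S sits 9.8 in from both sides at S = (-24.00, 26.30). That places the tangent points at N = (-33.80, 26.30) on WN and F = (-24.00, 36.10) on FR. So F.x = -24.00.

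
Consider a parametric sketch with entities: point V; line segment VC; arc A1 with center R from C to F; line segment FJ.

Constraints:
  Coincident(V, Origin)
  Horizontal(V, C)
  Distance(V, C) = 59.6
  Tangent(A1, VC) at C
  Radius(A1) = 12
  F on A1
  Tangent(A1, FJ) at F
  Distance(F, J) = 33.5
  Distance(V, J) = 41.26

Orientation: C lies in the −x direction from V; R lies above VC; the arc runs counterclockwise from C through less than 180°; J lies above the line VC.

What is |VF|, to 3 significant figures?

50.7

Checks: |RF| = 12.00 ✓; ∠(RF, FJ) = 90.00° ✓; |FJ| = 33.50 ✓; |VJ| = 41.26 ✓.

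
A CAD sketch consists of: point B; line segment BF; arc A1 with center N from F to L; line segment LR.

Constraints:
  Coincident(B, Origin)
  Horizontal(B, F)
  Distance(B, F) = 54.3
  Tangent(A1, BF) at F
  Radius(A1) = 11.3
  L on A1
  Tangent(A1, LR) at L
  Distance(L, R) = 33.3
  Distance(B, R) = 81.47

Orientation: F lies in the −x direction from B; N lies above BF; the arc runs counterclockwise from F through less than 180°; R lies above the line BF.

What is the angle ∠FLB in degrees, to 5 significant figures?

90.729°

Checks: |NF| = 11.30 ✓; |NL| = 11.30 ✓; ∠(NL, LR) = 90.00° ✓; |LR| = 33.30 ✓; |BR| = 81.47 ✓.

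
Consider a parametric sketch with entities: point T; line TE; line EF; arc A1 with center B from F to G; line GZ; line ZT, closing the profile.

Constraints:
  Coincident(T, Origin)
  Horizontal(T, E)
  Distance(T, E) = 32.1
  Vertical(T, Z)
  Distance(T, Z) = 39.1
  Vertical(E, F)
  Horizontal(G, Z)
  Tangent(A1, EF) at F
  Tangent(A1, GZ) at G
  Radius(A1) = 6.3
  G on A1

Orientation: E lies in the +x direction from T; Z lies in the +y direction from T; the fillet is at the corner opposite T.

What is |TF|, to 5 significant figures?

45.894

T is at the origin; T and E share the same y with |TE| = 32.1 and E on the +x side, so E = (32.100, 0.0000). TZ is vertical with |TZ| = 39.1 and Z on the +y side, so Z = (0.0000, 39.100). The virtual corner opposite T is at (32.100, 39.100). A1 meets EF tangentially, so BF is at right angles to EF and the tangent condition forces BG to be normal to GZ, with radius 6.3, so the center B sits 6.3 in from both sides at B = (25.800, 32.800). That places the tangent points at F = (32.100, 32.800) on EF and G = (25.800, 39.100) on GZ. Then |TF| = |F − T| = 45.894.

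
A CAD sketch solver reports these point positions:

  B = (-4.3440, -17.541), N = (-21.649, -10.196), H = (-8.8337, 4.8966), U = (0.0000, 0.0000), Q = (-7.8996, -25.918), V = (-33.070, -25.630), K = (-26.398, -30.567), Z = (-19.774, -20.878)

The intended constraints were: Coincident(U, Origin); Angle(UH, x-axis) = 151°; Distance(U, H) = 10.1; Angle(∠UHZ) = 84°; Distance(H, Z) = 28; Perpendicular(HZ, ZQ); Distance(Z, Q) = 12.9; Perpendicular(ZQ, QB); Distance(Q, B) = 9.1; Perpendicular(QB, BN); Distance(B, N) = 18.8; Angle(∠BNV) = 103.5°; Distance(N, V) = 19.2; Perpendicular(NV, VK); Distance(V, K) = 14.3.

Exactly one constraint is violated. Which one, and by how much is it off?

Distance(V, K) = 14.3 — off by 6.00.

U = (0.00, 0.00) ✓; UH at 151.0° ✓; |UH| = 10.10 ✓; ∠UHZ = 84.00° ✓; |HZ| = 28.00 ✓; ∠(HZ, ZQ) = 90.00° ✓; |ZQ| = 12.90 ✓; ∠(ZQ, QB) = 90.00° ✓; |QB| = 9.100 ✓; ∠(QB, BN) = 90.00° ✓; |BN| = 18.80 ✓; ∠BNV = 103.5° ✓; |NV| = 19.20 ✓; ∠(NV, VK) = 90.00° ✓; |VK| = 8.300 ✗.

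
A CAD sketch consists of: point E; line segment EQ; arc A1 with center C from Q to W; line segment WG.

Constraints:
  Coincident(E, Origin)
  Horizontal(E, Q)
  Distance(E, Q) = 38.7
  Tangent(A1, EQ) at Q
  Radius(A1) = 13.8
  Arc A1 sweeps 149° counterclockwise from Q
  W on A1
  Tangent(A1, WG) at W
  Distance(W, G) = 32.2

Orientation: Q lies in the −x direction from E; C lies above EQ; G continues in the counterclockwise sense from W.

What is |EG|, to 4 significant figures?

72.70

E is at the origin; EQ is horizontal with |EQ| = 38.7 and Q on the −x side, so Q = (-38.70, 0.000). Tangency of A1 to EQ means the radius CQ is perpendicular to EQ, so C = Q + (0, 13.8) = (-38.70, 13.80). On A1, Q sits at bearing -90° from C; a 149° counterclockwise sweep puts W at bearing 59°, so W = C + 13.8·(cos 59°, sin 59°) = (-31.59, 25.63). A1 meets WG tangentially, so CW is at right angles to WG, so WG runs along (−sin 59°, cos 59°); with |WG| = 32.2, G = (-59.19, 42.21). Then |EG| = |G − E| = 72.70.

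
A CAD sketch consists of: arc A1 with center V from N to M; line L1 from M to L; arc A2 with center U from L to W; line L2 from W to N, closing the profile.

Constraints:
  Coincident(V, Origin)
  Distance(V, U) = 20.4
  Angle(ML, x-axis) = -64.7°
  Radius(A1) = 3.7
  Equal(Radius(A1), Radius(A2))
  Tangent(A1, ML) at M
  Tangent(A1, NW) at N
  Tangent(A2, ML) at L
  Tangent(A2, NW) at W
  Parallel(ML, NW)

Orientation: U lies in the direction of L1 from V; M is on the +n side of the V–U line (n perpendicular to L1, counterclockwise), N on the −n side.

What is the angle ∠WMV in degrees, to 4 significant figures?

70.06°

Tangency of A1 to both parallel lines with radius 3.7 puts M and N at V ± 3.7·n: M = (3.345, 1.581), N = (-3.345, -1.581). Equal radii place L and W the same way about U: L = U + 3.7·n = (12.06, -16.86), W = U − 3.7·n = (5.373, -20.02). Then cos ∠WMV = MW·MV / (|MW||MV|), giving 70.06°.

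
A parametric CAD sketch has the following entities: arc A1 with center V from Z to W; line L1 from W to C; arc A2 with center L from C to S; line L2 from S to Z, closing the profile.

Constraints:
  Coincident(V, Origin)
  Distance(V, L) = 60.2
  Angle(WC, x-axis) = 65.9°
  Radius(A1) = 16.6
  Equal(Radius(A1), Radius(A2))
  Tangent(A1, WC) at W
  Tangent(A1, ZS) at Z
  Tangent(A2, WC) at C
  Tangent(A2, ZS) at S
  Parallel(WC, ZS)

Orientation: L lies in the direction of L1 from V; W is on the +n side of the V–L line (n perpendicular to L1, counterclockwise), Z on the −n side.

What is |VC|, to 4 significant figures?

62.45

The slot axis is L1's direction at 65.9°, so u = (cos 65.9°, sin 65.9°) = (0.4083, 0.9128) and n = (−sin 65.9°, cos 65.9°) = (-0.9128, 0.4083). V is at the origin and L lies 60.2 along u from V, so L = 60.2·u = (24.58, 54.95). Tangency of A1 to both parallel lines with radius 16.6 puts W and Z at V ± 16.6·n: W = (-15.15, 6.778), Z = (15.15, -6.778). Equal radii place C and S the same way about L: C = L + 16.6·n = (9.428, 61.73), S = L − 16.6·n = (39.73, 48.17). Then |VC| = |C − V| = 62.45.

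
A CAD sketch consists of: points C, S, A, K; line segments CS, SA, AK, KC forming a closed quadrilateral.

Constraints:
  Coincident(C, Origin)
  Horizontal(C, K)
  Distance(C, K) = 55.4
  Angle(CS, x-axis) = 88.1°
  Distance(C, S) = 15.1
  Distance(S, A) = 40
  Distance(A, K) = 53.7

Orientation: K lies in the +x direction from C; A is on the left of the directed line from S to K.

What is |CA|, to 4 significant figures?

52.61

Checks: CS at 88.10° ✓; |SA| = 40.00 ✓; |AK| = 53.70 ✓.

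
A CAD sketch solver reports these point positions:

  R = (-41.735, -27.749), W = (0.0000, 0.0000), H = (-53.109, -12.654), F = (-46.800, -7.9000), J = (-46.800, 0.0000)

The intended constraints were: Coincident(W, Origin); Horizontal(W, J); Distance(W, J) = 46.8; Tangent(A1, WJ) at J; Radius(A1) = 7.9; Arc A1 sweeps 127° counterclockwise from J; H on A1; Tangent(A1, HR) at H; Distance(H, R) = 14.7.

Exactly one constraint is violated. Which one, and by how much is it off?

Distance(H, R) = 14.7 — off by 4.20.

W = (0.00, 0.00) ✓; W.y = 0.00, J.y = 0.00 ✓; |WJ| = 46.80 ✓; ∠(FJ, JW) = 90.00° ✓; |FJ| = 7.900 ✓; bearing(F→H) − bearing(F→J) = 127.0° ✓; |FH| = 7.900 ✓; ∠(FH, HR) = 90.00° ✓; |HR| = 18.90 ✗.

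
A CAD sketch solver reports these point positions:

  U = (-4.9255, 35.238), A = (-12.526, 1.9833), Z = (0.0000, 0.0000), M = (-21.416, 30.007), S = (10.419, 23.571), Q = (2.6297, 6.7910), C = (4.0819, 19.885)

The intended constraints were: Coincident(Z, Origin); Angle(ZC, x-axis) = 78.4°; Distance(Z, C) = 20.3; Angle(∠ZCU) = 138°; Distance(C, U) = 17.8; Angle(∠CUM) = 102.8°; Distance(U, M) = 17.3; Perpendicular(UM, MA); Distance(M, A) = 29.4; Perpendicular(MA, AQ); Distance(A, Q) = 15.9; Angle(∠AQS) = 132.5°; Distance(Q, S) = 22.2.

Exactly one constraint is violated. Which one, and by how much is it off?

Distance(Q, S) = 22.2 — off by 3.70.

Z = (0.00, 0.00) ✓; ZC at 78.40° ✓; |ZC| = 20.30 ✓; ∠ZCU = 138.0° ✓; |CU| = 17.80 ✓; ∠CUM = 102.8° ✓; |UM| = 17.30 ✓; ∠(UM, MA) = 90.00° ✓; |MA| = 29.40 ✓; ∠(MA, AQ) = 90.00° ✓; |AQ| = 15.90 ✓; ∠AQS = 132.5° ✓; |QS| = 18.50 ✗.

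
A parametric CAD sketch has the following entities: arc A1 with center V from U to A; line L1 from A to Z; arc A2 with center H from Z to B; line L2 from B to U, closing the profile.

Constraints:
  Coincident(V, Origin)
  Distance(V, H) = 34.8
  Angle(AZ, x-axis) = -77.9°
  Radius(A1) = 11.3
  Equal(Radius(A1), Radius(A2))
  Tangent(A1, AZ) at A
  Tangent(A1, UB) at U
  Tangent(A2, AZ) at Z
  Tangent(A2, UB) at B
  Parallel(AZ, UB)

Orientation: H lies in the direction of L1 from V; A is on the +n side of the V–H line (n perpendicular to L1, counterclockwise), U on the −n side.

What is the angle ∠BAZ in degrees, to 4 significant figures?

33.00°

The slot axis is L1's direction at -77.9°, so u = (cos -77.9°, sin -77.9°) = (0.2096, -0.9778) and n = (−sin -77.9°, cos -77.9°) = (0.9778, 0.2096). V is at the origin and H lies 34.8 along u from V, so H = 34.8·u = (7.295, -34.03). Tangency of A1 to both parallel lines with radius 11.3 puts A and U at V ± 11.3·n: A = (11.05, 2.369), U = (-11.05, -2.369). Equal radii place Z and B the same way about H: Z = H + 11.3·n = (18.34, -31.66), B = H − 11.3·n = (-3.754, -36.40). Then cos ∠BAZ = AB·AZ / (|AB||AZ|), giving 33.00°.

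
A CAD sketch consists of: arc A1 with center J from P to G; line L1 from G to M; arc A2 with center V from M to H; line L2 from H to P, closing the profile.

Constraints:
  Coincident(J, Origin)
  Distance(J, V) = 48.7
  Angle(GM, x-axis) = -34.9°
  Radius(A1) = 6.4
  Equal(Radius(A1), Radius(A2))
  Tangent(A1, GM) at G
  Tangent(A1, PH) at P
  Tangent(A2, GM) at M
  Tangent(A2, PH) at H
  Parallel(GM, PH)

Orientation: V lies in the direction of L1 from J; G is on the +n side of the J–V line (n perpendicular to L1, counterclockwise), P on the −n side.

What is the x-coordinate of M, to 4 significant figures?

43.60

The slot axis is L1's direction at -34.9°, so u = (cos -34.9°, sin -34.9°) = (0.8202, -0.5721) and n = (−sin -34.9°, cos -34.9°) = (0.5721, 0.8202). J is at the origin and V lies 48.7 along u from J, so V = 48.7·u = (39.94, -27.86). Tangency of A1 to both parallel lines with radius 6.4 puts G and P at J ± 6.4·n: G = (3.662, 5.249), P = (-3.662, -5.249). Equal radii place M and H the same way about V: M = V + 6.4·n = (43.60, -22.61), H = V − 6.4·n = (36.28, -33.11). So M.x = 43.60.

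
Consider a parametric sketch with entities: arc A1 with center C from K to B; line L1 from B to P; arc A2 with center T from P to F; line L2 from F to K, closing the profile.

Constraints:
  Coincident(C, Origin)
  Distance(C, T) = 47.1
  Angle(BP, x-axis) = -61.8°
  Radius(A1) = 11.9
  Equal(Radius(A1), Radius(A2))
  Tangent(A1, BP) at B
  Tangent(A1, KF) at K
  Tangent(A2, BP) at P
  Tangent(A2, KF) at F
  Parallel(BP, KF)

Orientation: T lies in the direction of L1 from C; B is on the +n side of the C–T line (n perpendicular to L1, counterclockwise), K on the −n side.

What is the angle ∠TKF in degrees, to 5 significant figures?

14.179°

The slot axis is L1's direction at -61.8°, so u = (cos -61.8°, sin -61.8°) = (0.47255, -0.88130) and n = (−sin -61.8°, cos -61.8°) = (0.88130, 0.47255). C is at the origin and T lies 47.1 along u from C, so T = 47.1·u = (22.257, -41.509). Tangency of A1 to both parallel lines with radius 11.9 puts B and K at C ± 11.9·n: B = (10.488, 5.6234), K = (-10.488, -5.6234). Equal radii place P and F the same way about T: P = T + 11.9·n = (32.745, -35.886), F = T − 11.9·n = (11.770, -47.133). Then cos ∠TKF = KT·KF / (|KT||KF|), giving 14.179°.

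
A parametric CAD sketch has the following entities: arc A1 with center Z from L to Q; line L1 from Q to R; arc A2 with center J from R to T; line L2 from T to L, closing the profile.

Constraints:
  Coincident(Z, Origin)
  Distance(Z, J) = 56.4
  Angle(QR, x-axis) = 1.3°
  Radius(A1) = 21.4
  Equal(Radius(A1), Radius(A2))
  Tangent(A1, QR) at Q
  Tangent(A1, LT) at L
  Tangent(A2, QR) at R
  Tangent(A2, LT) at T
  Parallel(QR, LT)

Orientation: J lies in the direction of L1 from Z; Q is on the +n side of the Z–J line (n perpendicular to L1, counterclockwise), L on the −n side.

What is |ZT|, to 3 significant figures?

60.3

The slot axis is L1's direction at 1.3°, so u = (cos 1.3°, sin 1.3°) = (1.00, 0.0227) and n = (−sin 1.3°, cos 1.3°) = (-0.0227, 1.00). Z is at the origin and J lies 56.4 along u from Z, so J = 56.4·u = (56.4, 1.28). Tangency of A1 to both parallel lines with radius 21.4 puts Q and L at Z ± 21.4·n: Q = (-0.486, 21.4), L = (0.486, -21.4). Equal radii place R and T the same way about J: R = J + 21.4·n = (55.9, 22.7), T = J − 21.4·n = (56.9, -20.1). Then |ZT| = |T − Z| = 60.3.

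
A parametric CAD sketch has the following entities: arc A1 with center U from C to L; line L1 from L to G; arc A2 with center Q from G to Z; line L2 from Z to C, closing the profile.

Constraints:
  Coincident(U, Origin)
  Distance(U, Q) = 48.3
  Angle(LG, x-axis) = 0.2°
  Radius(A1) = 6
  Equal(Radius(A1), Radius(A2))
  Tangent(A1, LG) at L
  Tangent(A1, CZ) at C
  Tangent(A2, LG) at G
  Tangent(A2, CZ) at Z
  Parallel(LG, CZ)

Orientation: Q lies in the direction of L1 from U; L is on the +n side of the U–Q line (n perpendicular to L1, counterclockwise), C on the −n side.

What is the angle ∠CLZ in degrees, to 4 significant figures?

76.05°

Tangency of A1 to both parallel lines with radius 6.0 puts L and C at U ± 6.0·n: L = (-0.02094, 6.000), C = (0.02094, -6.000). Equal radii place G and Z the same way about Q: G = Q + 6.0·n = (48.28, 6.169), Z = Q − 6.0·n = (48.32, -5.831). Then cos ∠CLZ = LC·LZ / (|LC||LZ|), giving 76.05°.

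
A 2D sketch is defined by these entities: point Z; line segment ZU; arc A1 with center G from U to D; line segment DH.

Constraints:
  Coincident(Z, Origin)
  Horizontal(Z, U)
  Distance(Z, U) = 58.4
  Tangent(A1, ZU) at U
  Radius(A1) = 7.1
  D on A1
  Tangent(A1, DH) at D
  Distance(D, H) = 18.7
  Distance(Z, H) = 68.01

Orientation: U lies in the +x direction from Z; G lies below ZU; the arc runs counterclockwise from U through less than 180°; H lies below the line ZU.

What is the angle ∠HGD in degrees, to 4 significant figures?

69.21°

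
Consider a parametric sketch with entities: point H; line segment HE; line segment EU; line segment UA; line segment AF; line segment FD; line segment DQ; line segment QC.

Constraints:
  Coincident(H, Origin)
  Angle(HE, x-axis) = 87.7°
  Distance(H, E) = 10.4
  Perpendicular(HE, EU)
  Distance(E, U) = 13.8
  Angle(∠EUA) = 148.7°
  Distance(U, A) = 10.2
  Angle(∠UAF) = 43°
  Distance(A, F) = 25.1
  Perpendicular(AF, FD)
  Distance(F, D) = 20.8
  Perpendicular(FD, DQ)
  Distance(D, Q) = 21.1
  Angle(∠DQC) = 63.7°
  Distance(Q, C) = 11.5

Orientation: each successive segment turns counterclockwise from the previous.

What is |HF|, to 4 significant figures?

2.063

H is at the origin; HE runs at 87.7° with length 10.4, so E = (0.4174, 10.39). The perpendicularity gives EU at right angles to HE, so EU runs at 177.7°; with |EU| = 13.8, U = (-13.37, 10.95). ∠EUA = 148.7° gives UA at -151.0° from the x-axis; with |UA| = 10.2, A = (-22.29, 6.000). ∠UAF = 43.0° gives AF at -14.00° from the x-axis; with |AF| = 25.1, F = (2.062, -0.07186). Then |HF| = |F − H| = 2.063.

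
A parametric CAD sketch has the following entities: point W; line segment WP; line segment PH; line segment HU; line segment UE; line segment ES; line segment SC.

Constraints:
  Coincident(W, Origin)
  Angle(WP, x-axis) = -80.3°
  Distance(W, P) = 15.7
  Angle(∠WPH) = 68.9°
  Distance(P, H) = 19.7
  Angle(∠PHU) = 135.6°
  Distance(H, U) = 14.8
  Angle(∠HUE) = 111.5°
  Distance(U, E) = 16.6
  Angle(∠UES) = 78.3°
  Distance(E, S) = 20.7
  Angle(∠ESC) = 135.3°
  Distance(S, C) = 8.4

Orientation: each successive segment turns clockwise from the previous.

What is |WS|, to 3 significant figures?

1.35

W is at the origin; WP runs at -80.3° with length 15.7, so P = (2.65, -15.5). ∠WPH = 68.9° gives PH at 169° from the x-axis; with |PH| = 19.7, H = (-16.7, -11.6). ∠PHU = 135.6° gives HU at 124° from the x-axis; with |HU| = 14.8, U = (-25.0, 0.659). ∠HUE = 111.5° gives UE at 55.7° from the x-axis; with |UE| = 16.6, E = (-15.6, 14.4). ∠UES = 78.3° gives ES at -46.0° from the x-axis; with |ES| = 20.7, S = (-1.25, -0.518). Then |WS| = |S − W| = 1.35.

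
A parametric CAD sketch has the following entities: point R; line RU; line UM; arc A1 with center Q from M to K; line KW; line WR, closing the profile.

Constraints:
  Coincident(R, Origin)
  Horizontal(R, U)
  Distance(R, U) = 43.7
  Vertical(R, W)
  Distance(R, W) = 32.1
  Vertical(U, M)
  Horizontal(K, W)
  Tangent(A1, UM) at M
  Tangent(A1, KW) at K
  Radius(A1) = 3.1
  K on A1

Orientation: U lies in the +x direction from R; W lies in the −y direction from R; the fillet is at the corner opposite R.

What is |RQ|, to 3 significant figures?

49.9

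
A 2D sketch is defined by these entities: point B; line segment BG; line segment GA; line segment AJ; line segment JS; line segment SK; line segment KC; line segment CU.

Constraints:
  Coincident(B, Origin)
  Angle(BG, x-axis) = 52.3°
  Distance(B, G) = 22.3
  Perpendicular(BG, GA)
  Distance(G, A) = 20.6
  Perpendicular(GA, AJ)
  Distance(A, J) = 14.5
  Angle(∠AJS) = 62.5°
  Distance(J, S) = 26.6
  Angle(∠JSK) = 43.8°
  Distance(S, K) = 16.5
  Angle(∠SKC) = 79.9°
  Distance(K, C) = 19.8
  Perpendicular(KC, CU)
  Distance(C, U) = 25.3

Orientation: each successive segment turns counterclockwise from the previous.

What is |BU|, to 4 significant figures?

10.43

B is at the origin; BG runs at 52.3° with length 22.3, so G = (13.64, 17.64). BG is perpendicular to GA, so GA runs at 142.3°; with |GA| = 20.6, A = (-2.662, 30.24). The perpendicularity gives AJ at right angles to GA, so AJ runs at -127.7°; with |AJ| = 14.5, J = (-11.53, 18.77). ∠AJS = 62.5° gives JS at -10.20° from the x-axis; with |JS| = 26.6, S = (14.65, 14.06). ∠JSK = 43.8° gives SK at 126.0° from the x-axis; with |SK| = 16.5, K = (4.952, 27.41). ∠SKC = 79.9° gives KC at -133.9° from the x-axis; with |KC| = 19.8, C = (-8.778, 13.14). KC ⟂ CU, so CU runs at -43.90°; with |CU| = 25.3, U = (9.452, -4.403). Then |BU| = |U − B| = 10.43.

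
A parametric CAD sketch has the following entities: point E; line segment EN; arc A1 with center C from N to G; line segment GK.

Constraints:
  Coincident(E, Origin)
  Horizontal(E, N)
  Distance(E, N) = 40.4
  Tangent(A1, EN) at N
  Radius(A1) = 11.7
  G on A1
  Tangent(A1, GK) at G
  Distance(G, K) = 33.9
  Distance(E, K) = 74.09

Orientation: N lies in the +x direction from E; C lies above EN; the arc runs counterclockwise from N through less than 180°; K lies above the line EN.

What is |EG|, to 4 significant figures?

52.10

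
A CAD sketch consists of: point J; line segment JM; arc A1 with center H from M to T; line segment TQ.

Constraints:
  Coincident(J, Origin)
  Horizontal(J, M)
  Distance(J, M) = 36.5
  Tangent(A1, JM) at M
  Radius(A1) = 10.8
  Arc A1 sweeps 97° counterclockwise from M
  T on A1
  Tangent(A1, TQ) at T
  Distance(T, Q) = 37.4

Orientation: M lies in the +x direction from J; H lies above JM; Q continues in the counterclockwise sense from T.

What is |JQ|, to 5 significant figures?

65.149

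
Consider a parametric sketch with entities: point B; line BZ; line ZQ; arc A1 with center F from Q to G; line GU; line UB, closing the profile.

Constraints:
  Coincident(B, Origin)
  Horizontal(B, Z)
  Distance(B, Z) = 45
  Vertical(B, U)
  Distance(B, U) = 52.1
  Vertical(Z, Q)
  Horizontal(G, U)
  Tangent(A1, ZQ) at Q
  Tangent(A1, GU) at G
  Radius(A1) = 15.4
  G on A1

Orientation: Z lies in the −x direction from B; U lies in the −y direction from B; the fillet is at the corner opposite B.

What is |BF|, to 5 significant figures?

47.149

B is at the origin; BZ is horizontal with |BZ| = 45.0 and Z on the −x side, so Z = (-45.000, 0.0000). B and U share the same x with |BU| = 52.1 and U on the −y side, so U = (0.0000, -52.100). The virtual corner opposite B is at (-45.000, -52.100). The tangent condition forces FQ to be normal to ZQ and tangency of A1 to GU means the radius FG is perpendicular to GU, with radius 15.4, so the center F sits 15.4 in from both sides at F = (-29.600, -36.700). Then |BF| = |F − B| = 47.149.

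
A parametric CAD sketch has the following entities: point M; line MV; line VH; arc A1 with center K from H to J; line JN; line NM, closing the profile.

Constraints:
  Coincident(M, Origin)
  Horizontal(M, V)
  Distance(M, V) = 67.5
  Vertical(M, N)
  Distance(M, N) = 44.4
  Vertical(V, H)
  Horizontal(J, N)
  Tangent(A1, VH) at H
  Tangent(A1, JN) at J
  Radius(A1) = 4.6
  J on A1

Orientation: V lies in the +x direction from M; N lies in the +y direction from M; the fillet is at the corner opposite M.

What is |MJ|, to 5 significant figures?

76.992

The virtual corner opposite M is at (67.500, 44.400). Tangency of A1 to VH means the radius KH is perpendicular to VH and since A1 is tangent to JN there, KJ ⟂ JN, with radius 4.6, so the center K sits 4.6 in from both sides at K = (62.900, 39.800). That places the tangent points at H = (67.500, 39.800) on VH and J = (62.900, 44.400) on JN. Then |MJ| = |J − M| = 76.992.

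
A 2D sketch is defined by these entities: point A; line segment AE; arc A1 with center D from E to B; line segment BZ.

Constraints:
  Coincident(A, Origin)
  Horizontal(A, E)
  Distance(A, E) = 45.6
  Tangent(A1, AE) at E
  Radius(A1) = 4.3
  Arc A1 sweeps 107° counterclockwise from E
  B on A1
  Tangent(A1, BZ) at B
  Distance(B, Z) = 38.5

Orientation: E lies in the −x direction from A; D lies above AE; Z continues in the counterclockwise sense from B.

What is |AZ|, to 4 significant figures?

67.66

A is at the origin; AE is horizontal with |AE| = 45.6 and E on the −x side, so E = (-45.60, 0.000). A1 meets AE tangentially, so DE is at right angles to AE, so D = E + (0, 4.3) = (-45.60, 4.300). On A1, E sits at bearing -90° from D; a 107° counterclockwise sweep puts B at bearing 17°, so B = D + 4.3·(cos 17°, sin 17°) = (-41.49, 5.557). A1 meets BZ tangentially, so DB is at right angles to BZ, so BZ runs along (−sin 17°, cos 17°); with |BZ| = 38.5, Z = (-52.74, 42.37). Then |AZ| = |Z − A| = 67.66.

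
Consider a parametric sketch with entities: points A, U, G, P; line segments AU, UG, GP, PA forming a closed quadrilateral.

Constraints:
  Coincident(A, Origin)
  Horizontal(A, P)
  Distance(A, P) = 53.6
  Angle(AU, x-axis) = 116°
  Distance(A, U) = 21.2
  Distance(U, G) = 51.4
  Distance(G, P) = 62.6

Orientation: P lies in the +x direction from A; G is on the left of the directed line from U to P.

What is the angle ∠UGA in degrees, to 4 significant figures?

18.68°

Checks: |UG| = 51.40 ✓; |GP| = 62.60 ✓.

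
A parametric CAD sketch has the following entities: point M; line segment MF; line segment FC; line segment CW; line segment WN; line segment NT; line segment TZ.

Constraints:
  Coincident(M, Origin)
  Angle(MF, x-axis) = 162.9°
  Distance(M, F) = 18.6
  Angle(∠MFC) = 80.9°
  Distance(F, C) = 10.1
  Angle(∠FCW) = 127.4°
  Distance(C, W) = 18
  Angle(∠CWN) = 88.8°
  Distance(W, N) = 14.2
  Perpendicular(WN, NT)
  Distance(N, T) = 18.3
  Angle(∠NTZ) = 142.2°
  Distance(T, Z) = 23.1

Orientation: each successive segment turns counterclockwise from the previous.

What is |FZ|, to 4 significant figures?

15.18

The perpendicularity gives NT at right angles to WN, so NT runs at 135.8°; with |NT| = 18.3, T = (-9.764, 5.589). ∠NTZ = 142.2° gives TZ at 173.6° from the x-axis; with |TZ| = 23.1, Z = (-32.72, 8.164). Then |FZ| = |Z − F| = 15.18.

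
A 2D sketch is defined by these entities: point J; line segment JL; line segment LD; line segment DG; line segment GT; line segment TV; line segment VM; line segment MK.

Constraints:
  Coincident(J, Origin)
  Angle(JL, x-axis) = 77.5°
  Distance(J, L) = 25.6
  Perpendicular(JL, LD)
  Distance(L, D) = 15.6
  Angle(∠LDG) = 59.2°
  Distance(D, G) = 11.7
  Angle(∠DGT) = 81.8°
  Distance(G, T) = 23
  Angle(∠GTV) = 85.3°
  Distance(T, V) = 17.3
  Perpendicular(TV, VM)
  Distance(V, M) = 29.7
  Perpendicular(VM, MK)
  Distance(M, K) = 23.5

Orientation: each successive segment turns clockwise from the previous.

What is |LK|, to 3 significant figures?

22.4

J is at the origin; JL runs at 77.5° with length 25.6, so L = (5.54, 25.0). The perpendicularity gives LD at right angles to JL, so LD runs at -12.5°; with |LD| = 15.6, D = (20.8, 21.6). ∠LDG = 59.2° gives DG at -133° from the x-axis; with |DG| = 11.7, G = (12.7, 13.1). ∠DGT = 81.8° gives GT at 128° from the x-axis; with |GT| = 23.0, T = (-1.57, 31.1). ∠GTV = 85.3° gives TV at 33.8° from the x-axis; with |TV| = 17.3, V = (12.8, 40.7). The perpendicularity gives VM at right angles to TV, so VM runs at -56.2°; with |VM| = 29.7, M = (29.3, 16.0). VM ⟂ MK, so MK runs at -146°; with |MK| = 23.5, K = (9.80, 2.97). Then |LK| = |K − L| = 22.4.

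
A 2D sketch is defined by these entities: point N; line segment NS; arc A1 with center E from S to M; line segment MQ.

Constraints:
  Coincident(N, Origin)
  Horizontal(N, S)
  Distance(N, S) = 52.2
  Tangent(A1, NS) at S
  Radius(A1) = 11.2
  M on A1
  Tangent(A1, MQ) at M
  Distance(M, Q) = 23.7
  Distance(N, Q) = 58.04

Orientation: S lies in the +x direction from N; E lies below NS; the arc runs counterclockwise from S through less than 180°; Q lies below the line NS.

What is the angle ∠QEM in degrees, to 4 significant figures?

64.71°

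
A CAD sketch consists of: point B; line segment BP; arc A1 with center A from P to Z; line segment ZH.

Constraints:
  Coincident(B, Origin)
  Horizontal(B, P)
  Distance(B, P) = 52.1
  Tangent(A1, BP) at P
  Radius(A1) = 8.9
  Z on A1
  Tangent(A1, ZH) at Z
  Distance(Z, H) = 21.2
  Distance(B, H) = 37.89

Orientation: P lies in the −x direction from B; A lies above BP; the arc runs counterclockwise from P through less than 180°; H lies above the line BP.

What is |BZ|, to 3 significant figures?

45.2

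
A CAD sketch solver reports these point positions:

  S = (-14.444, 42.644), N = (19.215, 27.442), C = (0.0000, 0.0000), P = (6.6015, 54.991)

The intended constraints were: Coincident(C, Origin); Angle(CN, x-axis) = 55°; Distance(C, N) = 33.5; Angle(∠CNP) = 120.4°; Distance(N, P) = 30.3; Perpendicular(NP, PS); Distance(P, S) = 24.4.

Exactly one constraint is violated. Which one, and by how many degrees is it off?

Perpendicular(NP, PS) — off by 5.80°.

C = (0.00, 0.00) ✓; CN at 55.00° ✓; |CN| = 33.50 ✓; ∠CNP = 120.4° ✓; |NP| = 30.30 ✓; ∠(NP, PS) = 95.80° ✗; |PS| = 24.40 ✓.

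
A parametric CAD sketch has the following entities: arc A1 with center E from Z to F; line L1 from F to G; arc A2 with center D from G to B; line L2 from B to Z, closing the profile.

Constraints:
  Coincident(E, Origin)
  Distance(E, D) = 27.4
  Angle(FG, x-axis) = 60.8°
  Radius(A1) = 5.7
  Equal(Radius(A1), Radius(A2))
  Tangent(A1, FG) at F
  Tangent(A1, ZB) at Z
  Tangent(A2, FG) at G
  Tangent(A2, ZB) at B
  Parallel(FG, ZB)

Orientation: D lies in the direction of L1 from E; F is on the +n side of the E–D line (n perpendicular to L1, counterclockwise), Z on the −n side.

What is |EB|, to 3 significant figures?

28.0

Tangency of A1 to both parallel lines with radius 5.7 puts F and Z at E ± 5.7·n: F = (-4.98, 2.78), Z = (4.98, -2.78). Equal radii place G and B the same way about D: G = D + 5.7·n = (8.39, 26.7), B = D − 5.7·n = (18.3, 21.1). Then |EB| = |B − E| = 28.0.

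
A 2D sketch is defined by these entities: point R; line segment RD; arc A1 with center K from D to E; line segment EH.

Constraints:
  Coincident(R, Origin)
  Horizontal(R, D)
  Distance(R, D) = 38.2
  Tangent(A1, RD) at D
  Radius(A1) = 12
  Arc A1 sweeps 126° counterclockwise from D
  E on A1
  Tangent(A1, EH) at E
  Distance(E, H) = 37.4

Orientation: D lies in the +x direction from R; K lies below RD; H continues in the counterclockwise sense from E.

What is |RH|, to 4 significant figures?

70.56

R is at the origin; R and D share the same y with |RD| = 38.2 and D on the +x side, so D = (38.20, 0.000). Tangency of A1 to RD means the radius KD is perpendicular to RD, so K = D + (0, -12) = (38.20, -12.00). On A1, D sits at bearing 90° from K; a 126° counterclockwise sweep puts E at bearing 216°, so E = K + 12.0·(cos 216°, sin 216°) = (28.49, -19.05). A1 meets EH tangentially, so KE is at right angles to EH, so EH runs along (−sin 216°, cos 216°); with |EH| = 37.4, H = (50.47, -49.31). Then |RH| = |H − R| = 70.56.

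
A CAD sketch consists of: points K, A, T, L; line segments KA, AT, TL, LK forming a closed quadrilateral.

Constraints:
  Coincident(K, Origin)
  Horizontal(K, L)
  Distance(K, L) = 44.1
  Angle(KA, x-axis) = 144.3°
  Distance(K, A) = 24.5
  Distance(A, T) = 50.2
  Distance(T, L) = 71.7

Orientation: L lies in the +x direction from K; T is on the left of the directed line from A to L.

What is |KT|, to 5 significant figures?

58.964

Checks: |AT| = 50.20 ✓; |TL| = 71.70 ✓.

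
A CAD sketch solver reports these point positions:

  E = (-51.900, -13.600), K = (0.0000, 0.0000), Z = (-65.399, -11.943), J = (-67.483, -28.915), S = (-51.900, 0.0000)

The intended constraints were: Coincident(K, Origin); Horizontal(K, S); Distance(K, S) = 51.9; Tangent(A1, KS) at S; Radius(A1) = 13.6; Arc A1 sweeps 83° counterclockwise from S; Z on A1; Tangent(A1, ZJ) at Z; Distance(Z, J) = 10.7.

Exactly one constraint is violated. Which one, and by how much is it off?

Distance(Z, J) = 10.7 — off by 6.40.

K = (0.00, 0.00) ✓; K.y = 0.00, S.y = 0.00 ✓; |KS| = 51.90 ✓; ∠(ES, SK) = 90.00° ✓; |ES| = 13.60 ✓; bearing(E→Z) − bearing(E→S) = 83.00° ✓; |EZ| = 13.60 ✓; ∠(EZ, ZJ) = 90.00° ✓; |ZJ| = 17.10 ✗.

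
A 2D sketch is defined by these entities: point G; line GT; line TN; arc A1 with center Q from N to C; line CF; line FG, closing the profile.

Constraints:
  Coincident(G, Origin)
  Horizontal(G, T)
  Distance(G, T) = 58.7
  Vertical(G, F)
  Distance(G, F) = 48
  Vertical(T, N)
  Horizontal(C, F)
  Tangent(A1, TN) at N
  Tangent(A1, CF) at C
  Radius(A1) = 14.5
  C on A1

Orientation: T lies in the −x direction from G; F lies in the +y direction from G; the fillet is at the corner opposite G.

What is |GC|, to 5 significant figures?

65.251

G is at the origin; GT is horizontal with |GT| = 58.7 and T on the −x side, so T = (-58.700, 0.0000). G and F share the same x with |GF| = 48.0 and F on the +y side, so F = (0.0000, 48.000). The virtual corner opposite G is at (-58.700, 48.000). The tangent condition forces QN to be normal to TN and since A1 is tangent to CF there, QC ⟂ CF, with radius 14.5, so the center Q sits 14.5 in from both sides at Q = (-44.200, 33.500). That places the tangent points at N = (-58.700, 33.500) on TN and C = (-44.200, 48.000) on CF. Then |GC| = |C − G| = 65.251.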